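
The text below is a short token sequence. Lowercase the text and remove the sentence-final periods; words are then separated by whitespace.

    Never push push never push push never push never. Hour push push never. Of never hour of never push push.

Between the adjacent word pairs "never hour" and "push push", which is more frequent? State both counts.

"never hour": 2 occurrences
"push push": 4 occurrences

"push push" (4 vs 2)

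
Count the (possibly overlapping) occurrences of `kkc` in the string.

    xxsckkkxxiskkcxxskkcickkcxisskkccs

4

Sliding a length-3 window over the 34 characters (32 positions):
  position 12–14: kkc
  position 18–20: kkc
  position 23–25: kkc
  position 30–32: kkc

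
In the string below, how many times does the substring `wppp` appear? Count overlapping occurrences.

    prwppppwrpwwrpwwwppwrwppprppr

Sliding a length-4 window over the 29 characters (26 positions):
  position 3–6: wppp
  position 22–25: wppp

2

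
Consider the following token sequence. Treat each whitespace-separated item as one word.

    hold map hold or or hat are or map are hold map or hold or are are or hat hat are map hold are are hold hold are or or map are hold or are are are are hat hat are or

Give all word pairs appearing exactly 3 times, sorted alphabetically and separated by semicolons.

Bigram counts meeting the condition (exactly 3 times):
  are hold: 3
  hat are: 3
  hold or: 3

are hold; hat are; hold or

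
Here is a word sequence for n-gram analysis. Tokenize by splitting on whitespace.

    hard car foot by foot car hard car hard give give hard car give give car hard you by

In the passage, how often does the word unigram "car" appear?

5

Scanning the 19 tokens for "car":
  position 2: car
  position 6: car
  position 8: car
  position 13: car
  position 16: car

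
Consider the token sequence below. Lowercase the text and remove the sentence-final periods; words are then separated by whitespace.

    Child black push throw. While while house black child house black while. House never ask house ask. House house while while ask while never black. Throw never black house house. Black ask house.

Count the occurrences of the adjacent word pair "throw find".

0

Scanning the 32 overlapping bigram windows for "throw find":
  (none found)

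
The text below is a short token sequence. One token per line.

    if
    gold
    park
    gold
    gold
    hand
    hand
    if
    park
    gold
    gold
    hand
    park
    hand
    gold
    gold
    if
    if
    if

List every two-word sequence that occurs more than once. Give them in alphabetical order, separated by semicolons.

gold gold; gold hand; if if; park gold

Bigram counts meeting the condition (more than once):
  gold gold: 3
  gold hand: 2
  if if: 2
  park gold: 2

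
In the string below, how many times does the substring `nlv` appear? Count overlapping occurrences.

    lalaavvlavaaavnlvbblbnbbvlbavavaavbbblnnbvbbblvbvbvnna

Sliding a length-3 window over the 54 characters (52 positions):
  position 15–17: nlv

1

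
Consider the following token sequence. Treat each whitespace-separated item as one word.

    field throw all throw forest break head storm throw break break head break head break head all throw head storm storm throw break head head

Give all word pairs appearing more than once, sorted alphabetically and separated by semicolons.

Bigram counts meeting the condition (more than once):
  all throw: 2
  break head: 5
  head break: 2
  head storm: 2
  storm throw: 2
  throw break: 2

all throw; break head; head break; head storm; storm throw; throw break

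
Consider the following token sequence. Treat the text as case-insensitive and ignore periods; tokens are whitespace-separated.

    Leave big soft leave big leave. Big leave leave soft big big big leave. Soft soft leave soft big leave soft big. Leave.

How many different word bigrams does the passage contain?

23 tokens → 22 bigram windows in total.
Repeated bigrams (each contributes count−1 duplicates):
  big leave: 5
  leave soft: 4
  leave big: 3
  soft big: 3
  big big: 2
  soft leave: 2
13 duplicate windows → 22 − 13 = 9 distinct.

9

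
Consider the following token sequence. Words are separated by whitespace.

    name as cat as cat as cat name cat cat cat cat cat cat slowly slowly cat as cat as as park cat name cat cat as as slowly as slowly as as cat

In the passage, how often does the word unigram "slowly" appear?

4

Scanning the 34 tokens for "slowly":
  position 15: slowly
  position 16: slowly
  position 29: slowly
  position 31: slowly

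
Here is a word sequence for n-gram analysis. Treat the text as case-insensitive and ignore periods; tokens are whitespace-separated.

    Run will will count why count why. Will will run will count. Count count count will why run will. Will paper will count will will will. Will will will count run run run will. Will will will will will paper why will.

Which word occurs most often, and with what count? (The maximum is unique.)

"will", 22 times

Unigram frequencies (highest first):
  will: 22
  count: 8
  run: 6
  why: 4
  paper: 2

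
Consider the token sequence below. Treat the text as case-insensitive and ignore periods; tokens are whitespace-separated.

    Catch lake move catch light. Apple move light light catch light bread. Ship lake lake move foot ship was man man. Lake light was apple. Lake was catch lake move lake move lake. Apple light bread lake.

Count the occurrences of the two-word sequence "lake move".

4

Scanning the 36 overlapping bigram windows for "lake move":
  position 2–3: lake move
  position 15–16: lake move
  position 29–30: lake move
  position 31–32: lake move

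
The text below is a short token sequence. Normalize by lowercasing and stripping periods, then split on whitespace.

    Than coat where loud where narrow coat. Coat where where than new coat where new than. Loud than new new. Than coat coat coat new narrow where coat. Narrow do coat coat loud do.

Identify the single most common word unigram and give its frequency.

Unigram frequencies (highest first):
  coat: 10
  where: 6
  than: 5
  new: 5
  loud: 3
  narrow: 3
  … (1 more, each ≤ 2)

"coat", 10 times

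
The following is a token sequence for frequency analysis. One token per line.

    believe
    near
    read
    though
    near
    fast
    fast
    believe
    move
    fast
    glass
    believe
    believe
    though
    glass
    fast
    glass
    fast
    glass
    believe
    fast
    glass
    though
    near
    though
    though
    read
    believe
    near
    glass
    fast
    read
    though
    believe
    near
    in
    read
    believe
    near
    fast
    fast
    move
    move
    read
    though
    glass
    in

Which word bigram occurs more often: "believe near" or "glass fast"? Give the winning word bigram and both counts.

"believe near" (4 vs 3)

"believe near": 4 occurrences
"glass fast": 3 occurrences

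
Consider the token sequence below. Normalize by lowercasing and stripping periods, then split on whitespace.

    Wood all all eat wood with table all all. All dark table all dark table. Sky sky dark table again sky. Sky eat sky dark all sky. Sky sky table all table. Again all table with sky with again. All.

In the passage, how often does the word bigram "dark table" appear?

3

Scanning the 39 overlapping bigram windows for "dark table":
  position 11–12: dark table
  position 14–15: dark table
  position 18–19: dark table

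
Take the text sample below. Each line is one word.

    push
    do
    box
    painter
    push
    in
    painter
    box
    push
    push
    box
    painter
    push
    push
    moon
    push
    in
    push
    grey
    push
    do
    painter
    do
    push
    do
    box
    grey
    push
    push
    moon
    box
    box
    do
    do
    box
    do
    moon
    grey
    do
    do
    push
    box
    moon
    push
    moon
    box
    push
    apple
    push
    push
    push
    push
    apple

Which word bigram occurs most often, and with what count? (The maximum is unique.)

Bigram frequencies (highest first):
  push push: 6
  push do: 3
  do box: 3
  push moon: 3
  box painter: 2
  painter push: 2
  … (23 more, each ≤ 2)

"push push", 6 times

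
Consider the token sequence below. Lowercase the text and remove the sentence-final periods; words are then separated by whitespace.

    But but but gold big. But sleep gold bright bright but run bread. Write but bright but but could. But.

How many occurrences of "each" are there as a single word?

0

Scanning the 20 tokens for "each":
  (none found)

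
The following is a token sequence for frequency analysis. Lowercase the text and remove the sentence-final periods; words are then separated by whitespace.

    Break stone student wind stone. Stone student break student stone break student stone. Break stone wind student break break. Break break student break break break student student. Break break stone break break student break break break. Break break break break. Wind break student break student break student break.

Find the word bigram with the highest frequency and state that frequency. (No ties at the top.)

Bigram frequencies (highest first):
  break break: 13
  student break: 8
  break student: 8
  break stone: 3
  stone break: 3
  stone student: 2
  … (9 more, each ≤ 2)

"break break", 13 times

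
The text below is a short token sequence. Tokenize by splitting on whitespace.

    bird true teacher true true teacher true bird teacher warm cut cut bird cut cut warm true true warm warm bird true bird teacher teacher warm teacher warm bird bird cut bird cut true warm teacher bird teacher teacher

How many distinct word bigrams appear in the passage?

39 tokens → 38 bigram windows in total.
Repeated bigrams (each contributes count−1 duplicates):
  bird cut: 3
  bird teacher: 3
  teacher warm: 3
  bird true: 2
  cut bird: 2
  cut cut: 2
  teacher teacher: 2
  teacher true: 2
  … (6 more repeated)
17 duplicate windows → 38 − 17 = 21 distinct.

21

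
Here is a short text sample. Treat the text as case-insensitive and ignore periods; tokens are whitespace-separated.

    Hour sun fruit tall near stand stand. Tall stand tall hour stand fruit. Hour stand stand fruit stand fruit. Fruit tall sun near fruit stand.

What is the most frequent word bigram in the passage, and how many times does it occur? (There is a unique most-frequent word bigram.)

"stand fruit", 3 times

Bigram frequencies (highest first):
  stand fruit: 3
  fruit tall: 2
  stand stand: 2
  stand tall: 2
  hour stand: 2
  fruit stand: 2
  … (11 more, each ≤ 1)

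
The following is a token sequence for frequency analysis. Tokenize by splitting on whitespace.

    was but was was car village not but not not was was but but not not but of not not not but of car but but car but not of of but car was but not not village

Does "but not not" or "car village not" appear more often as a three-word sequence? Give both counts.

"but not not": 3 occurrences
"car village not": 1 occurrence

"but not not" (3 vs 1)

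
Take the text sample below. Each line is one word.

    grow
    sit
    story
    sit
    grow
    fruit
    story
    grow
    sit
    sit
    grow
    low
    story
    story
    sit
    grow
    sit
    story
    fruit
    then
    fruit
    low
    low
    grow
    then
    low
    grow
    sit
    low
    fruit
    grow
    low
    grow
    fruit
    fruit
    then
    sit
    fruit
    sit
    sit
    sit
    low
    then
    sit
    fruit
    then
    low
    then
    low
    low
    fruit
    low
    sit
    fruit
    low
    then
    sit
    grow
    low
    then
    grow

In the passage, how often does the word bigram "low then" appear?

4

Scanning the 60 overlapping bigram windows for "low then":
  position 42–43: low then
  position 47–48: low then
  position 55–56: low then
  position 59–60: low then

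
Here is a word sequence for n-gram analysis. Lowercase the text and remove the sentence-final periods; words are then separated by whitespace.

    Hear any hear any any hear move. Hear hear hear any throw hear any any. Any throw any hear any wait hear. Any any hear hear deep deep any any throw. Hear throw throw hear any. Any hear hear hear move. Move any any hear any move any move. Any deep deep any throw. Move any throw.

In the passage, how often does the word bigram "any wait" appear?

Scanning the 56 overlapping bigram windows for "any wait":
  position 20–21: any wait

1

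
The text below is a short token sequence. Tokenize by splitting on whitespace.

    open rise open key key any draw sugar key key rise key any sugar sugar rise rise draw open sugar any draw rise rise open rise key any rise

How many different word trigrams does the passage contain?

26

29 tokens → 27 trigram windows in total.
Repeated trigrams (each contributes count−1 duplicates):
  rise key any: 2
1 duplicate windows → 27 − 1 = 26 distinct.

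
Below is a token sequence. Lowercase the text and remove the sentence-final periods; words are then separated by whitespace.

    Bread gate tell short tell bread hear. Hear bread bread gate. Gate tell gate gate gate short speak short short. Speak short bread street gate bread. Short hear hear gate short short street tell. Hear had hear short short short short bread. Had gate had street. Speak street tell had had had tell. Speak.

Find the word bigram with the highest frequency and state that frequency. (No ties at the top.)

"short short", 5 times

Bigram frequencies (highest first):
  short short: 5
  gate gate: 3
  bread gate: 2
  gate tell: 2
  hear hear: 2
  gate short: 2
  … (32 more, each ≤ 2)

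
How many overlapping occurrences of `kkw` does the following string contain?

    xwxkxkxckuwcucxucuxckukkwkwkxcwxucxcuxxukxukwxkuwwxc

Sliding a length-3 window over the 52 characters (50 positions):
  position 23–25: kkw

1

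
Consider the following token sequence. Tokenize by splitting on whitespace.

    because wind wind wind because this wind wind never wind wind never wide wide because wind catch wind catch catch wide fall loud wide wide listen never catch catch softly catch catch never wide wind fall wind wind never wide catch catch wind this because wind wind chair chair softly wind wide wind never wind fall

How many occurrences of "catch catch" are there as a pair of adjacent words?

Scanning the 55 overlapping bigram windows for "catch catch":
  position 19–20: catch catch
  position 28–29: catch catch
  position 31–32: catch catch
  position 41–42: catch catch

4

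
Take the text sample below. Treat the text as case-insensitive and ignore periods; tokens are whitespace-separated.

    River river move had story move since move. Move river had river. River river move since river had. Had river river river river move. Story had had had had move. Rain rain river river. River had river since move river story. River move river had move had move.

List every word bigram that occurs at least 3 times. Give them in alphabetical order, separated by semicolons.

had had; had move; had river; move river; river had; river move; river river

Bigram counts meeting the condition (at least 3 times):
  had had: 4
  had move: 3
  had river: 3
  move river: 3
  river had: 4
  river move: 4
  river river: 8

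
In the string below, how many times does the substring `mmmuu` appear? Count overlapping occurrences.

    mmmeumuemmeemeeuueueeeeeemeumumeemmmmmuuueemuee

1

Sliding a length-5 window over the 47 characters (43 positions):
  position 36–40: mmmuu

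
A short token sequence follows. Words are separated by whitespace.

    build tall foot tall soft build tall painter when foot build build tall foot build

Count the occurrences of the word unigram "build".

Scanning the 15 tokens for "build":
  position 1: build
  position 6: build
  position 11: build
  position 12: build
  position 15: build

5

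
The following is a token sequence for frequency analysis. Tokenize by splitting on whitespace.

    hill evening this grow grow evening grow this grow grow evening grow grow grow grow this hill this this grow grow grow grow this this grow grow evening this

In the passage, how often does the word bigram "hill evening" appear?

1

Scanning the 28 overlapping bigram windows for "hill evening":
  position 1–2: hill evening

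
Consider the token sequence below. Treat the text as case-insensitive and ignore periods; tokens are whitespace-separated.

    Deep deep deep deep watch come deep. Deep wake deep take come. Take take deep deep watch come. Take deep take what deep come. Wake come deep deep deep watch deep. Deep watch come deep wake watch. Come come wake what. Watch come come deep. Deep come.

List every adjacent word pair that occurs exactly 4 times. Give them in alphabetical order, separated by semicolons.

Bigram counts meeting the condition (exactly 4 times):
  come deep: 4
  deep watch: 4

come deep; deep watch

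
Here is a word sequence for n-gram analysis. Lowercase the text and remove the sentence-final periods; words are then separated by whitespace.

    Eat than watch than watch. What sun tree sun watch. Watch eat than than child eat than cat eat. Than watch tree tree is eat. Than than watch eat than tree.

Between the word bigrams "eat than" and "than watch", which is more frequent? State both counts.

"eat than": 6 occurrences
"than watch": 4 occurrences

"eat than" (6 vs 4)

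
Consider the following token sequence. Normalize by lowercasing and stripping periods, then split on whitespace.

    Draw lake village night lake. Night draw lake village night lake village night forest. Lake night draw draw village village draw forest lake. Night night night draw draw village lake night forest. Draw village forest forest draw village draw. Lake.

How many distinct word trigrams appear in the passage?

40 tokens → 38 trigram windows in total.
Repeated trigrams (each contributes count−1 duplicates):
  lake village night: 3
  draw draw village: 2
  draw lake village: 2
  forest draw village: 2
  forest lake night: 2
  lake night draw: 2
  night draw draw: 2
  village night lake: 2
9 duplicate windows → 38 − 9 = 29 distinct.

29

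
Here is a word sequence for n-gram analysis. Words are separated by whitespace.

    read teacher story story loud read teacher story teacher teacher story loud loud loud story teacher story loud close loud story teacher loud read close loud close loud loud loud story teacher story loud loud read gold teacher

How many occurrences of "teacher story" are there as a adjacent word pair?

5

Scanning the 37 overlapping bigram windows for "teacher story":
  position 2–3: teacher story
  position 7–8: teacher story
  position 10–11: teacher story
  position 16–17: teacher story
  position 32–33: teacher story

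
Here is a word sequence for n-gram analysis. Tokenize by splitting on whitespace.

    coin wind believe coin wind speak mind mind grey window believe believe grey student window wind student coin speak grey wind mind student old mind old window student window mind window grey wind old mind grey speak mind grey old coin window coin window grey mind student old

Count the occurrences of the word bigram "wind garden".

Scanning the 47 overlapping bigram windows for "wind garden":
  (none found)

0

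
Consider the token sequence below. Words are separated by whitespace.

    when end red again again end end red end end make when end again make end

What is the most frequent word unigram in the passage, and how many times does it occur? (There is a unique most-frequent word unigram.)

"end", 7 times

Unigram frequencies (highest first):
  end: 7
  again: 3
  when: 2
  red: 2
  make: 2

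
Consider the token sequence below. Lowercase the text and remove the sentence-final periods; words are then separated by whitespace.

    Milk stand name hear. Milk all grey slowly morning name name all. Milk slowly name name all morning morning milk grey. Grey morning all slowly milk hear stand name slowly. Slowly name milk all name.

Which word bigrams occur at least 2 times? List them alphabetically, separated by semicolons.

milk all; name all; name name; slowly name; stand name

Bigram counts meeting the condition (at least 2 times):
  milk all: 2
  name all: 2
  name name: 2
  slowly name: 2
  stand name: 2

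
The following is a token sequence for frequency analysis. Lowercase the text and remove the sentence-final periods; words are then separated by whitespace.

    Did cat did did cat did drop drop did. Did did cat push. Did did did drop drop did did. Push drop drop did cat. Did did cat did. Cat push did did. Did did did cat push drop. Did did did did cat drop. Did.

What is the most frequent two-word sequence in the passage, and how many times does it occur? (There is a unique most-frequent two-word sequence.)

Bigram frequencies (highest first):
  did did: 14
  did cat: 8
  drop did: 5
  cat did: 4
  drop drop: 3
  cat push: 3
  … (5 more, each ≤ 2)

"did did", 14 times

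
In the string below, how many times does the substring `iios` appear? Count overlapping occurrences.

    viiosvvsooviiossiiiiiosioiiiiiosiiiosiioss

Sliding a length-4 window over the 42 characters (39 positions):
  position 2–5: iios
  position 12–15: iios
  position 20–23: iios
  position 29–32: iios
  position 34–37: iios
  position 38–41: iios

6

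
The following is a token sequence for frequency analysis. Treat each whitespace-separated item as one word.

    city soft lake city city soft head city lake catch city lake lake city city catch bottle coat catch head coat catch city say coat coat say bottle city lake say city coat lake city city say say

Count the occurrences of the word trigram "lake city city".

Scanning the 36 overlapping trigram windows for "lake city city":
  position 3–5: lake city city
  position 13–15: lake city city
  position 34–36: lake city city

3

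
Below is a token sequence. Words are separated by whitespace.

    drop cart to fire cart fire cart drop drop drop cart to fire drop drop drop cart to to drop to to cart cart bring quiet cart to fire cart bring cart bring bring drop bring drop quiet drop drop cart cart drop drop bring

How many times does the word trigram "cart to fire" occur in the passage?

3

Scanning the 43 overlapping trigram windows for "cart to fire":
  position 2–4: cart to fire
  position 11–13: cart to fire
  position 27–29: cart to fire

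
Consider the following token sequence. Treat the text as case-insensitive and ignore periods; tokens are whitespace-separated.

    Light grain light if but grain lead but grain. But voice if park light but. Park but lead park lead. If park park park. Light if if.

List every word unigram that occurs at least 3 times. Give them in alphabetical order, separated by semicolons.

Unigram counts meeting the condition (at least 3 times):
  but: 5
  grain: 3
  if: 5
  lead: 3
  light: 4
  park: 6

but; grain; if; lead; light; park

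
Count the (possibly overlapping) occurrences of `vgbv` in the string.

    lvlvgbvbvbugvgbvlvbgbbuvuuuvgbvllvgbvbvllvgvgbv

5

Sliding a length-4 window over the 47 characters (44 positions):
  position 4–7: vgbv
  position 13–16: vgbv
  position 28–31: vgbv
  position 34–37: vgbv
  position 44–47: vgbv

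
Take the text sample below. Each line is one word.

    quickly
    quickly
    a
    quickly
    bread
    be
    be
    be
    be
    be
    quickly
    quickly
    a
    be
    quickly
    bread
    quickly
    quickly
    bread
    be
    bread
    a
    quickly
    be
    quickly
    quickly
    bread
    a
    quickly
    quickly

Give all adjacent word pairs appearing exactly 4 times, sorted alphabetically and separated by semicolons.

be be; quickly bread

Bigram counts meeting the condition (exactly 4 times):
  be be: 4
  quickly bread: 4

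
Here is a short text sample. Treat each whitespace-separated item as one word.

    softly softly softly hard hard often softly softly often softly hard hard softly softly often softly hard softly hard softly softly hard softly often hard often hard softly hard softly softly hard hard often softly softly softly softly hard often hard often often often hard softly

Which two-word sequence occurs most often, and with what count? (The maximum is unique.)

"softly softly", 9 times

Bigram frequencies (highest first):
  softly softly: 9
  softly hard: 8
  hard softly: 7
  hard often: 5
  often softly: 4
  often hard: 4
  … (3 more, each ≤ 3)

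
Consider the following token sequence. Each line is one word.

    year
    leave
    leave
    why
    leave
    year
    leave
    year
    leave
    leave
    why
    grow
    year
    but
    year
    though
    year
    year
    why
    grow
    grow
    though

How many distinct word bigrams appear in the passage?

22 tokens → 21 bigram windows in total.
Repeated bigrams (each contributes count−1 duplicates):
  year leave: 3
  leave leave: 2
  leave why: 2
  leave year: 2
  why grow: 2
6 duplicate windows → 21 − 6 = 15 distinct.

15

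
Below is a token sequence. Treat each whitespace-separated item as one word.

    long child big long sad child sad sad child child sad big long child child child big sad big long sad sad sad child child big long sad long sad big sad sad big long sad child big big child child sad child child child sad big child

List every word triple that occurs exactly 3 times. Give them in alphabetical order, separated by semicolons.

Trigram counts meeting the condition (exactly 3 times):
  child child sad: 3
  sad big long: 3
  sad child child: 3

child child sad; sad big long; sad child child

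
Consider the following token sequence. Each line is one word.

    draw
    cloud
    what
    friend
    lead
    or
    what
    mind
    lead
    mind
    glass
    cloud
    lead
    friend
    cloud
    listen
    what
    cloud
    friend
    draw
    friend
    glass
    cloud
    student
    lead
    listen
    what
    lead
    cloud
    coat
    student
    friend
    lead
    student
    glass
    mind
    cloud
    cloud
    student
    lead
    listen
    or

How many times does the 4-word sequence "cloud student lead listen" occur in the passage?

2

Scanning the 39 overlapping 4-gram windows for "cloud student lead listen":
  position 23–26: cloud student lead listen
  position 38–41: cloud student lead listen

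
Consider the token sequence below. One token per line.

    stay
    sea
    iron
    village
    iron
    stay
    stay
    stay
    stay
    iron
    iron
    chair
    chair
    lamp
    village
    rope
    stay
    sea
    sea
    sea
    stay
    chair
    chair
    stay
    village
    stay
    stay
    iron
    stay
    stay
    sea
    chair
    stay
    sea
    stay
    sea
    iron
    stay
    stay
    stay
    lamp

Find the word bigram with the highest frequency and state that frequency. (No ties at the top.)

Bigram frequencies (highest first):
  stay stay: 7
  stay sea: 5
  iron stay: 3
  sea iron: 2
  stay iron: 2
  chair chair: 2
  … (16 more, each ≤ 2)

"stay stay", 7 times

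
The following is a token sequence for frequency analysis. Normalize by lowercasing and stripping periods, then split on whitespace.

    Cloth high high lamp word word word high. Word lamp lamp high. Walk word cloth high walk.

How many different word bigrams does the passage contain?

17 tokens → 16 bigram windows in total.
Repeated bigrams (each contributes count−1 duplicates):
  cloth high: 2
  high walk: 2
  word word: 2
3 duplicate windows → 16 − 3 = 13 distinct.

13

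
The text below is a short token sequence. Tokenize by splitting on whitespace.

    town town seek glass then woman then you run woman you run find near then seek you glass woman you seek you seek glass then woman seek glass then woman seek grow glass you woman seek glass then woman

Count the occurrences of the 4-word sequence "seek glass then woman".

Scanning the 36 overlapping 4-gram windows for "seek glass then woman":
  position 3–6: seek glass then woman
  position 23–26: seek glass then woman
  position 27–30: seek glass then woman
  position 36–39: seek glass then woman

4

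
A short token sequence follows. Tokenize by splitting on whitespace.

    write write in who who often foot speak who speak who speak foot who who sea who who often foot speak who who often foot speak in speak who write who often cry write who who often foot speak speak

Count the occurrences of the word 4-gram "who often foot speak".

Scanning the 37 overlapping 4-gram windows for "who often foot speak":
  position 5–8: who often foot speak
  position 18–21: who often foot speak
  position 23–26: who often foot speak
  position 36–39: who often foot speak

4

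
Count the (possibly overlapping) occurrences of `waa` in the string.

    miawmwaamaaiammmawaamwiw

Sliding a length-3 window over the 24 characters (22 positions):
  position 6–8: waa
  position 18–20: waa

2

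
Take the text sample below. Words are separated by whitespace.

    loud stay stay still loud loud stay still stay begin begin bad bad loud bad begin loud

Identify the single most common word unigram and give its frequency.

"loud", 5 times

Unigram frequencies (highest first):
  loud: 5
  stay: 4
  begin: 3
  bad: 3
  still: 2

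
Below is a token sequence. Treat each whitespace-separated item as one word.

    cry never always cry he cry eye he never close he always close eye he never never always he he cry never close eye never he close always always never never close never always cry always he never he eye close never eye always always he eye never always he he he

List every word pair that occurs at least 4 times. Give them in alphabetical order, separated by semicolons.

Bigram counts meeting the condition (at least 4 times):
  always he: 4
  never always: 4

always he; never always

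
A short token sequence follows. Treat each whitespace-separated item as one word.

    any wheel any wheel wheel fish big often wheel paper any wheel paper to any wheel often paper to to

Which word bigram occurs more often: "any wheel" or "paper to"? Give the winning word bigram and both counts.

"any wheel": 4 occurrences
"paper to": 2 occurrences

"any wheel" (4 vs 2)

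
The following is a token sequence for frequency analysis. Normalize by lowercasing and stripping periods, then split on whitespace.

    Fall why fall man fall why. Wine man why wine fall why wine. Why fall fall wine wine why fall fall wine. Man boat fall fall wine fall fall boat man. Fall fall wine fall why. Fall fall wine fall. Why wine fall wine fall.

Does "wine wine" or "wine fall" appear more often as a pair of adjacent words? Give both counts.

"wine wine": 1 occurrence
"wine fall": 6 occurrences

"wine fall" (6 vs 1)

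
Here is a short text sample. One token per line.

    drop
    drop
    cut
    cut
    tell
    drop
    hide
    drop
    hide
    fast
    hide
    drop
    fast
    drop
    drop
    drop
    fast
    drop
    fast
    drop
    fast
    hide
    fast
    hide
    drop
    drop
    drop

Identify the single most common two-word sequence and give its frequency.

"drop drop", 5 times

Bigram frequencies (highest first):
  drop drop: 5
  drop fast: 4
  hide drop: 3
  fast hide: 3
  fast drop: 3
  drop hide: 2
  … (5 more, each ≤ 2)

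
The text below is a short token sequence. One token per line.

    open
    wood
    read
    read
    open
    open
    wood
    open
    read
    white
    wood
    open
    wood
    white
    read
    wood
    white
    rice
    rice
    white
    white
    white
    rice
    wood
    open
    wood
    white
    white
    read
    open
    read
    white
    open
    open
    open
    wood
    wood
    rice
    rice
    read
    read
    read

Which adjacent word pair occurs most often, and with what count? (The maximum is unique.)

Bigram frequencies (highest first):
  open wood: 5
  read read: 3
  open open: 3
  wood open: 3
  wood white: 3
  white white: 3
  … (15 more, each ≤ 2)

"open wood", 5 times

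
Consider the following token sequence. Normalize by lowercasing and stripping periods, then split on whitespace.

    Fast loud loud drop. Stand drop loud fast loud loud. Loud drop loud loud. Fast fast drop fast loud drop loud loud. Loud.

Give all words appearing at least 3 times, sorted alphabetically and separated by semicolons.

drop; fast; loud

Unigram counts meeting the condition (at least 3 times):
  drop: 5
  fast: 5
  loud: 12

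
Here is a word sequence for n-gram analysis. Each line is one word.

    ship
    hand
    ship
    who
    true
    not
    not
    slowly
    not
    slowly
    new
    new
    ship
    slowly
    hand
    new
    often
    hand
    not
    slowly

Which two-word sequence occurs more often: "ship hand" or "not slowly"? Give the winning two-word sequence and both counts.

"not slowly" (3 vs 1)

"ship hand": 1 occurrence
"not slowly": 3 occurrences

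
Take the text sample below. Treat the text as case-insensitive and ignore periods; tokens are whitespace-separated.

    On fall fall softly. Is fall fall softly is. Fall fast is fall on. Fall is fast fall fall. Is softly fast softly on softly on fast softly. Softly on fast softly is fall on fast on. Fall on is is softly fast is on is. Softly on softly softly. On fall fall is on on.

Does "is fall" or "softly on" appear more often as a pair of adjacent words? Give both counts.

"is fall": 4 occurrences
"softly on": 5 occurrences

"softly on" (5 vs 4)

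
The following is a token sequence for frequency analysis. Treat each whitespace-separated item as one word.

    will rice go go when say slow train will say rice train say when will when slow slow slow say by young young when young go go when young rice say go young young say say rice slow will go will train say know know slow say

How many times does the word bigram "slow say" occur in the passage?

2

Scanning the 46 overlapping bigram windows for "slow say":
  position 19–20: slow say
  position 46–47: slow say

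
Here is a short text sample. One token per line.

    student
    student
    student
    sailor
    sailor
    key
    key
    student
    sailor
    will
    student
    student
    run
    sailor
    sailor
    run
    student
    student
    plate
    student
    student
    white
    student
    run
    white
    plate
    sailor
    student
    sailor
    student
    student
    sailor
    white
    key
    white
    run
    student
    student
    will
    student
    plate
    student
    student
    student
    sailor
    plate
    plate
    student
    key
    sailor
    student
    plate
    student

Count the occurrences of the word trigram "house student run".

0

Scanning the 51 overlapping trigram windows for "house student run":
  (none found)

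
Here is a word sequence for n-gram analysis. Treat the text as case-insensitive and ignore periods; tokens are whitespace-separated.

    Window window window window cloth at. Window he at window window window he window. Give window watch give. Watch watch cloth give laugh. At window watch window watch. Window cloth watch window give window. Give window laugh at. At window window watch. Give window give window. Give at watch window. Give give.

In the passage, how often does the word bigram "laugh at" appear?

2

Scanning the 51 overlapping bigram windows for "laugh at":
  position 23–24: laugh at
  position 37–38: laugh at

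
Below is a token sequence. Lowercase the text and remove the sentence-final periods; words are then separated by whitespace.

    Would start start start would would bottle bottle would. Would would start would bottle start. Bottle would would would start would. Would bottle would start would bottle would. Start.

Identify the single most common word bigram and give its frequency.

Bigram frequencies (highest first):
  would would: 6
  would start: 5
  start would: 4
  would bottle: 4
  bottle would: 4
  start start: 2
  … (3 more, each ≤ 1)

"would would", 6 times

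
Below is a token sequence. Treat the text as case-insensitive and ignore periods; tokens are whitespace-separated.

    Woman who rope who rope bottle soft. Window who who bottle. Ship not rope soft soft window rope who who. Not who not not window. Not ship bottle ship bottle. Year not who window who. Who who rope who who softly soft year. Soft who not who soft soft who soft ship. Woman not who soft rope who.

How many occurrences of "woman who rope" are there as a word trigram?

1

Scanning the 56 overlapping trigram windows for "woman who rope":
  position 1–3: woman who rope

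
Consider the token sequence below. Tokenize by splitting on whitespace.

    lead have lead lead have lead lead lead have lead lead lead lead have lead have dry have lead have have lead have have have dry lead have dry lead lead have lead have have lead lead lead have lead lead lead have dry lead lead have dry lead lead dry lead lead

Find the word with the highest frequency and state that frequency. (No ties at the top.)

"lead", 29 times

Unigram frequencies (highest first):
  lead: 29
  have: 18
  dry: 6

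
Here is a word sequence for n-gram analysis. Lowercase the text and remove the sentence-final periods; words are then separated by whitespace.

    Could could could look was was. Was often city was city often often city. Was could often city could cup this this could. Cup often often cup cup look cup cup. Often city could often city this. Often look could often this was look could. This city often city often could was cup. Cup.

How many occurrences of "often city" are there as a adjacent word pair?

6

Scanning the 53 overlapping bigram windows for "often city":
  position 8–9: often city
  position 13–14: often city
  position 17–18: often city
  position 32–33: often city
  position 35–36: often city
  position 48–49: often city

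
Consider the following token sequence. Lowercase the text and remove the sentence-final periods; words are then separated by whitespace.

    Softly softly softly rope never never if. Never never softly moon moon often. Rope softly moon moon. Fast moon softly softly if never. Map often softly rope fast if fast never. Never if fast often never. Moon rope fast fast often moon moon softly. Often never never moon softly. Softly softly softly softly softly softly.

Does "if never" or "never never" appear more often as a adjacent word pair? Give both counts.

"if never": 2 occurrences
"never never": 4 occurrences

"never never" (4 vs 2)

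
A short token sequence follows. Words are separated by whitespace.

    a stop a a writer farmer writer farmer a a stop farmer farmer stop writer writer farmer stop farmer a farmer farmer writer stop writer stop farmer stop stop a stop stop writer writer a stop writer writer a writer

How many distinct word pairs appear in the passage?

16

40 tokens → 39 bigram windows in total.
Repeated bigrams (each contributes count−1 duplicates):
  a stop: 4
  stop writer: 4
  farmer stop: 3
  stop farmer: 3
  writer farmer: 3
  writer writer: 3
  a a: 2
  a writer: 2
  … (7 more repeated)
23 duplicate windows → 39 − 23 = 16 distinct.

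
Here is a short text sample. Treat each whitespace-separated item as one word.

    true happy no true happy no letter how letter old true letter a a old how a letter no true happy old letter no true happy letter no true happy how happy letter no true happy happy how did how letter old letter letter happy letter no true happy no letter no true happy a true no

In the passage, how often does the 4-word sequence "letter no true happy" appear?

6

Scanning the 54 overlapping 4-gram windows for "letter no true happy":
  position 18–21: letter no true happy
  position 23–26: letter no true happy
  position 27–30: letter no true happy
  position 33–36: letter no true happy
  position 46–49: letter no true happy
  position 51–54: letter no true happy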